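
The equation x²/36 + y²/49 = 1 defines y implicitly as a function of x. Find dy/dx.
Differentiate the relation implicitly: treat y = y(x) and apply the chain rule, so every y-derivative picks up a y' = dy/dx factor.

With everything moved to the left-hand side, differentiate term by term:
  d/dx[x^2/36] = x/18
  d/dx[y^2/49] = 2y·y'/49
  d/dx[-1] = 0

Separating the contributions that come from x directly and those that come through y:
  without y':      x/18
  multiplying y':  2y/49

so (x/18) + (2y/49)·y' = 0, and therefore
  dy/dx = -(x/18)/(2y/49) = -49x/(36y)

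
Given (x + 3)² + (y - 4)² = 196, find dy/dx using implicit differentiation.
Take d/dx of both sides. Since y is implicitly a function of x, the chain rule attaches a y' = dy/dx factor whenever we differentiate through y.

Set F(x, y) = (left side) − (right side), so the curve is F = 0. Differentiating each term of F:
  d/dx[(x + 3)^2] = 2x + 6
  d/dx[(y - 4)^2] = 2·y'(y - 4)
  d/dx[-196] = 0

Collecting, the y'-free part is the partial derivative in x and the y' coefficient is the partial derivative in y:
  ∂F/∂x = 2x + 6
  ∂F/∂y = 2y - 8

so d/dx[F(x, y(x))] = ∂F/∂x + (∂F/∂y)·y' = 0. Rearranging,
  dy/dx = -(∂F/∂x)/(∂F/∂y) = -(2x + 6)/(2y - 8) = (-x - 3)/(y - 4)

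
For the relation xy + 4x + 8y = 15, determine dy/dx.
Take d/dx of both sides. Since y is implicitly a function of x, the chain rule attaches a y' = dy/dx factor whenever we differentiate through y.

Set F(x, y) = (left side) − (right side), so the curve is F = 0. Differentiating each term of F:
  d/dx[xy] = x·y' + y
  d/dx[4x] = 4
  d/dx[8y] = 8·y'
  d/dx[-15] = 0

Collecting, the y'-free part is the partial derivative in x and the y' coefficient is the partial derivative in y:
  ∂F/∂x = y + 4
  ∂F/∂y = x + 8

so d/dx[F(x, y(x))] = ∂F/∂x + (∂F/∂y)·y' = 0. Rearranging,
  dy/dx = -(∂F/∂x)/(∂F/∂y) = -(y + 4)/(x + 8) = (-y - 4)/(x + 8)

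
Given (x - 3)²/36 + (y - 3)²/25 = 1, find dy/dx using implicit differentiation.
Differentiate the relation implicitly: treat y = y(x) and apply the chain rule, so every y-derivative picks up a y' = dy/dx factor.

With everything moved to the left-hand side, differentiate term by term:
  d/dx[(x - 3)^2/36] = x/18 - 1/6
  d/dx[(y - 3)^2/25] = 2·y'(y - 3)/25
  d/dx[-1] = 0

Separating the contributions that come from x directly and those that come through y:
  without y':      x/18 - 1/6
  multiplying y':  2y/25 - 6/25

so (x/18 - 1/6) + (2y/25 - 6/25)·y' = 0, and therefore
  dy/dx = -(x/18 - 1/6)/(2y/25 - 6/25)
        = -((x - 3)/18)/(2(y - 3)/25) = 25(3 - x)/(36(y - 3))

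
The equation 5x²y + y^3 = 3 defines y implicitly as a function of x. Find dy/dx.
Apply d/dx to both sides, remembering that y depends on x. Each occurrence of y therefore brings in a y' = dy/dx via the chain rule.

With F(x, y) equal to the left-hand side minus the right, differentiate F term by term:
  d/dx[5x^2y] = 5x^2·y' + 10xy
  d/dx[y^3] = 3y^2·y'
  d/dx[-3] = 0
Adding these up, d/dx[F] = 0 becomes
  (10xy) + (5x^2 + 3y^2)·y' = 0,
so isolating y',
  dy/dx = -(10xy)/(5x^2 + 3y^2) = -10xy/(5x^2 + 3y^2)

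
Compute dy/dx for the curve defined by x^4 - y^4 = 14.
Differentiate the relation implicitly: treat y = y(x) and apply the chain rule, so every y-derivative picks up a y' = dy/dx factor.

With everything moved to the left-hand side, differentiate term by term:
  d/dx[x^4] = 4x^3
  d/dx[-y^4] = -4y^3·y'
  d/dx[-14] = 0

Separating the contributions that come from x directly and those that come through y:
  without y':      4x^3
  multiplying y':  -4y^3

so (4x^3) + (-4y^3)·y' = 0, and therefore
  dy/dx = -(4x^3)/(-4y^3) = x^3/y^3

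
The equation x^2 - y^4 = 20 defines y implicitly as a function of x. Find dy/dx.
Apply d/dx to both sides, remembering that y depends on x. Each occurrence of y therefore brings in a y' = dy/dx via the chain rule.

With F(x, y) equal to the left-hand side minus the right, differentiate F term by term:
  d/dx[x^2] = 2x
  d/dx[-y^4] = -4y^3·y'
  d/dx[-20] = 0
Adding these up, d/dx[F] = 0 becomes
  (2x) + (-4y^3)·y' = 0,
so isolating y',
  dy/dx = -(2x)/(-4y^3) = x/(2y^3)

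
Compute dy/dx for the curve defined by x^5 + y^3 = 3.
Apply d/dx to both sides, remembering that y depends on x. Each occurrence of y therefore brings in a y' = dy/dx via the chain rule.

With F(x, y) equal to the left-hand side minus the right, differentiate F term by term:
  d/dx[x^5] = 5x^4
  d/dx[y^3] = 3y^2·y'
  d/dx[-3] = 0
Adding these up, d/dx[F] = 0 becomes
  (5x^4) + (3y^2)·y' = 0,
so isolating y',
  dy/dx = -(5x^4)/(3y^2) = -5x^4/(3y^2)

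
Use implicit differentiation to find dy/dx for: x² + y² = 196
Take d/dx of both sides. Since y is implicitly a function of x, the chain rule attaches a y' = dy/dx factor whenever we differentiate through y.

Set F(x, y) = (left side) − (right side), so the curve is F = 0. Differentiating each term of F:
  d/dx[x^2] = 2x
  d/dx[y^2] = 2y·y'
  d/dx[-196] = 0

Collecting, the y'-free part is the partial derivative in x and the y' coefficient is the partial derivative in y:
  ∂F/∂x = 2x
  ∂F/∂y = 2y

so d/dx[F(x, y(x))] = ∂F/∂x + (∂F/∂y)·y' = 0. Rearranging,
  dy/dx = -(∂F/∂x)/(∂F/∂y) = -(2x)/(2y) = -x/y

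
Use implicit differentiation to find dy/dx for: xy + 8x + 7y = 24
Take d/dx of both sides. Since y is implicitly a function of x, the chain rule attaches a y' = dy/dx factor whenever we differentiate through y.

Set F(x, y) = (left side) − (right side), so the curve is F = 0. Differentiating each term of F:
  d/dx[xy] = x·y' + y
  d/dx[8x] = 8
  d/dx[7y] = 7·y'
  d/dx[-24] = 0

Collecting, the y'-free part is the partial derivative in x and the y' coefficient is the partial derivative in y:
  ∂F/∂x = y + 8
  ∂F/∂y = x + 7

so d/dx[F(x, y(x))] = ∂F/∂x + (∂F/∂y)·y' = 0. Rearranging,
  dy/dx = -(∂F/∂x)/(∂F/∂y) = -(y + 8)/(x + 7) = (-y - 8)/(x + 7)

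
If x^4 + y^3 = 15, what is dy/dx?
Take d/dx of both sides. Since y is implicitly a function of x, the chain rule attaches a y' = dy/dx factor whenever we differentiate through y.

Set F(x, y) = (left side) − (right side), so the curve is F = 0. Differentiating each term of F:
  d/dx[x^4] = 4x^3
  d/dx[y^3] = 3y^2·y'
  d/dx[-15] = 0

Collecting, the y'-free part is the partial derivative in x and the y' coefficient is the partial derivative in y:
  ∂F/∂x = 4x^3
  ∂F/∂y = 3y^2

so d/dx[F(x, y(x))] = ∂F/∂x + (∂F/∂y)·y' = 0. Rearranging,
  dy/dx = -(∂F/∂x)/(∂F/∂y) = -(4x^3)/(3y^2) = -4x^3/(3y^2)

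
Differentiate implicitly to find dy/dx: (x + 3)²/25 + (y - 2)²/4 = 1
Differentiate the relation implicitly: treat y = y(x) and apply the chain rule, so every y-derivative picks up a y' = dy/dx factor.

With everything moved to the left-hand side, differentiate term by term:
  d/dx[(x + 3)^2/25] = 2x/25 + 6/25
  d/dx[(y - 2)^2/4] = y'(y - 2)/2
  d/dx[-1] = 0

Separating the contributions that come from x directly and those that come through y:
  without y':      2x/25 + 6/25
  multiplying y':  y/2 - 1

so (2x/25 + 6/25) + (y/2 - 1)·y' = 0, and therefore
  dy/dx = -(2x/25 + 6/25)/(y/2 - 1)
        = -(2(x + 3)/25)/((y - 2)/2) = 4(-x - 3)/(25(y - 2))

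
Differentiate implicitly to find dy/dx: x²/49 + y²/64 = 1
Differentiate the relation implicitly: treat y = y(x) and apply the chain rule, so every y-derivative picks up a y' = dy/dx factor.

With everything moved to the left-hand side, differentiate term by term:
  d/dx[x^2/49] = 2x/49
  d/dx[y^2/64] = y·y'/32
  d/dx[-1] = 0

Separating the contributions that come from x directly and those that come through y:
  without y':      2x/49
  multiplying y':  y/32

so (2x/49) + (y/32)·y' = 0, and therefore
  dy/dx = -(2x/49)/(y/32) = -64x/(49y)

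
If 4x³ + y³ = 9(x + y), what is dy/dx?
Take d/dx of both sides. Since y is implicitly a function of x, the chain rule attaches a y' = dy/dx factor whenever we differentiate through y.

Set F(x, y) = (left side) − (right side), so the curve is F = 0. Differentiating each term of F:
  d/dx[4x^3] = 12x^2
  d/dx[-9x] = -9
  d/dx[y^3] = 3y^2·y'
  d/dx[-9y] = -9·y'

Collecting, the y'-free part is the partial derivative in x and the y' coefficient is the partial derivative in y:
  ∂F/∂x = 12x^2 - 9
  ∂F/∂y = 3y^2 - 9

so d/dx[F(x, y(x))] = ∂F/∂x + (∂F/∂y)·y' = 0. Rearranging,
  dy/dx = -(∂F/∂x)/(∂F/∂y) = -(12x^2 - 9)/(3y^2 - 9) = (3 - 4x^2)/(y^2 - 3)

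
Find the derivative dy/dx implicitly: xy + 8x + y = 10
Differentiate the relation implicitly: treat y = y(x) and apply the chain rule, so every y-derivative picks up a y' = dy/dx factor.

With everything moved to the left-hand side, differentiate term by term:
  d/dx[xy] = x·y' + y
  d/dx[8x] = 8
  d/dx[y] = y'
  d/dx[-10] = 0

Separating the contributions that come from x directly and those that come through y:
  without y':      y + 8
  multiplying y':  x + 1

so (y + 8) + (x + 1)·y' = 0, and therefore
  dy/dx = -(y + 8)/(x + 1) = (-y - 8)/(x + 1)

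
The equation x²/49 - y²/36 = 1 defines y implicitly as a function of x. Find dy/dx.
Differentiate the relation implicitly: treat y = y(x) and apply the chain rule, so every y-derivative picks up a y' = dy/dx factor.

With everything moved to the left-hand side, differentiate term by term:
  d/dx[x^2/49] = 2x/49
  d/dx[-y^2/36] = -y·y'/18
  d/dx[-1] = 0

Separating the contributions that come from x directly and those that come through y:
  without y':      2x/49
  multiplying y':  -y/18

so (2x/49) + (-y/18)·y' = 0, and therefore
  dy/dx = -(2x/49)/(-y/18) = 36x/(49y)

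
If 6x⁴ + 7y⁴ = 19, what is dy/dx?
Differentiate both sides with respect to x, treating y as y(x). By the chain rule, any term containing y contributes a factor of y' = dy/dx when we differentiate it.

Move every term to one side and write the relation as F(x, y) = 0. Term by term,
  d/dx[6x^4] = 24x^3
  d/dx[7y^4] = 28y^3·y'
  d/dx[-19] = 0

The pieces without y' make up ∂F/∂x and the coefficient of y' is ∂F/∂y:
  ∂F/∂x = 24x^3,
  ∂F/∂y = 28y^3.

Since d/dx[F] = ∂F/∂x + (∂F/∂y)·y' = 0, solve for y':
  (∂F/∂y)·y' = -∂F/∂x
  dy/dx = -(∂F/∂x)/(∂F/∂y) = -(24x^3)/(28y^3) = -6x^3/(7y^3)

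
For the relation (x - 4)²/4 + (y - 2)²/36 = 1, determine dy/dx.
Apply d/dx to both sides, remembering that y depends on x. Each occurrence of y therefore brings in a y' = dy/dx via the chain rule.

With F(x, y) equal to the left-hand side minus the right, differentiate F term by term:
  d/dx[(x - 4)^2/4] = x/2 - 2
  d/dx[(y - 2)^2/36] = y'(y - 2)/18
  d/dx[-1] = 0
Adding these up, d/dx[F] = 0 becomes
  (x/2 - 2) + (y/18 - 1/9)·y' = 0,
so isolating y',
  dy/dx = -(x/2 - 2)/(y/18 - 1/9)
        = -((x - 4)/2)/((y - 2)/18) = 9(4 - x)/(y - 2)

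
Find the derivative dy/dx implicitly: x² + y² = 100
Take d/dx of both sides. Since y is implicitly a function of x, the chain rule attaches a y' = dy/dx factor whenever we differentiate through y.

Set F(x, y) = (left side) − (right side), so the curve is F = 0. Differentiating each term of F:
  d/dx[x^2] = 2x
  d/dx[y^2] = 2y·y'
  d/dx[-100] = 0

Collecting, the y'-free part is the partial derivative in x and the y' coefficient is the partial derivative in y:
  ∂F/∂x = 2x
  ∂F/∂y = 2y

so d/dx[F(x, y(x))] = ∂F/∂x + (∂F/∂y)·y' = 0. Rearranging,
  dy/dx = -(∂F/∂x)/(∂F/∂y) = -(2x)/(2y) = -x/y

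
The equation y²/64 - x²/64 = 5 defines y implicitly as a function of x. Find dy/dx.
Differentiate the relation implicitly: treat y = y(x) and apply the chain rule, so every y-derivative picks up a y' = dy/dx factor.

With everything moved to the left-hand side, differentiate term by term:
  d/dx[-x^2/64] = -x/32
  d/dx[y^2/64] = y·y'/32
  d/dx[-5] = 0

Separating the contributions that come from x directly and those that come through y:
  without y':      -x/32
  multiplying y':  y/32

so (-x/32) + (y/32)·y' = 0, and therefore
  dy/dx = -(-x/32)/(y/32) = x/y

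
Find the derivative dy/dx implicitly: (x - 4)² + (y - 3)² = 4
Apply d/dx to both sides, remembering that y depends on x. Each occurrence of y therefore brings in a y' = dy/dx via the chain rule.

With F(x, y) equal to the left-hand side minus the right, differentiate F term by term:
  d/dx[(x - 4)^2] = 2x - 8
  d/dx[(y - 3)^2] = 2·y'(y - 3)
  d/dx[-4] = 0
Adding these up, d/dx[F] = 0 becomes
  (2x - 8) + (2y - 6)·y' = 0,
so isolating y',
  dy/dx = -(2x - 8)/(2y - 6) = (4 - x)/(y - 3)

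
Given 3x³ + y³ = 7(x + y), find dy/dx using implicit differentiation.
Take d/dx of both sides. Since y is implicitly a function of x, the chain rule attaches a y' = dy/dx factor whenever we differentiate through y.

Set F(x, y) = (left side) − (right side), so the curve is F = 0. Differentiating each term of F:
  d/dx[3x^3] = 9x^2
  d/dx[-7x] = -7
  d/dx[y^3] = 3y^2·y'
  d/dx[-7y] = -7·y'

Collecting, the y'-free part is the partial derivative in x and the y' coefficient is the partial derivative in y:
  ∂F/∂x = 9x^2 - 7
  ∂F/∂y = 3y^2 - 7

so d/dx[F(x, y(x))] = ∂F/∂x + (∂F/∂y)·y' = 0. Rearranging,
  dy/dx = -(∂F/∂x)/(∂F/∂y) = -(9x^2 - 7)/(3y^2 - 7) = (7 - 9x^2)/(3y^2 - 7)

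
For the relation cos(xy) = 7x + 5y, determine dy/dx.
Apply d/dx to both sides, remembering that y depends on x. Each occurrence of y therefore brings in a y' = dy/dx via the chain rule.

With F(x, y) equal to the left-hand side minus the right, differentiate F term by term:
  d/dx[-7x] = -7
  d/dx[-5y] = -5·y'
  d/dx[cos(xy)] = -(x·y' + y)·sin(xy)
Adding these up, d/dx[F] = 0 becomes
  (-y·sin(xy) - 7) + (-x·sin(xy) - 5)·y' = 0,
so isolating y',
  dy/dx = -(-y·sin(xy) - 7)/(-x·sin(xy) - 5) = -(y·sin(xy) + 7)/(x·sin(xy) + 5)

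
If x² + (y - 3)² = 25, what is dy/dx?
Apply d/dx to both sides, remembering that y depends on x. Each occurrence of y therefore brings in a y' = dy/dx via the chain rule.

With F(x, y) equal to the left-hand side minus the right, differentiate F term by term:
  d/dx[x^2] = 2x
  d/dx[(y - 3)^2] = 2·y'(y - 3)
  d/dx[-25] = 0
Adding these up, d/dx[F] = 0 becomes
  (2x) + (2y - 6)·y' = 0,
so isolating y',
  dy/dx = -(2x)/(2y - 6) = -x/(y - 3)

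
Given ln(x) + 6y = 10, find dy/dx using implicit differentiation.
Apply d/dx to both sides, remembering that y depends on x. Each occurrence of y therefore brings in a y' = dy/dx via the chain rule.

With F(x, y) equal to the left-hand side minus the right, differentiate F term by term:
  d/dx[6y] = 6·y'
  d/dx[ln(x)] = 1/x
  d/dx[-10] = 0
Adding these up, d/dx[F] = 0 becomes
  (1/x) + (6)·y' = 0,
so isolating y',
  dy/dx = -(1/x)/(6) = -1/(6x)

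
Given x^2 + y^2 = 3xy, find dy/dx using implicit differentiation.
Differentiate the relation implicitly: treat y = y(x) and apply the chain rule, so every y-derivative picks up a y' = dy/dx factor.

With everything moved to the left-hand side, differentiate term by term:
  d/dx[x^2] = 2x
  d/dx[-3xy] = -3x·y' - 3y
  d/dx[y^2] = 2y·y'

Separating the contributions that come from x directly and those that come through y:
  without y':      2x - 3y
  multiplying y':  -3x + 2y

so (2x - 3y) + (-3x + 2y)·y' = 0, and therefore
  dy/dx = -(2x - 3y)/(-3x + 2y) = (2x - 3y)/(3x - 2y)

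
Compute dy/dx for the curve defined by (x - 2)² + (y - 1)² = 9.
Differentiate both sides with respect to x, treating y as y(x). By the chain rule, any term containing y contributes a factor of y' = dy/dx when we differentiate it.

Move every term to one side and write the relation as F(x, y) = 0. Term by term,
  d/dx[(x - 2)^2] = 2x - 4
  d/dx[(y - 1)^2] = 2·y'(y - 1)
  d/dx[-9] = 0

The pieces without y' make up ∂F/∂x and the coefficient of y' is ∂F/∂y:
  ∂F/∂x = 2x - 4,
  ∂F/∂y = 2y - 2.

Since d/dx[F] = ∂F/∂x + (∂F/∂y)·y' = 0, solve for y':
  (∂F/∂y)·y' = -∂F/∂x
  dy/dx = -(∂F/∂x)/(∂F/∂y) = -(2x - 4)/(2y - 2) = (2 - x)/(y - 1)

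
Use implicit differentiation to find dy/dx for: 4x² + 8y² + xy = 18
Differentiate both sides with respect to x, treating y as y(x). By the chain rule, any term containing y contributes a factor of y' = dy/dx when we differentiate it.

Move every term to one side and write the relation as F(x, y) = 0. Term by term,
  d/dx[4x^2] = 8x
  d/dx[xy] = x·y' + y
  d/dx[8y^2] = 16y·y'
  d/dx[-18] = 0

The pieces without y' make up ∂F/∂x and the coefficient of y' is ∂F/∂y:
  ∂F/∂x = 8x + y,
  ∂F/∂y = x + 16y.

Since d/dx[F] = ∂F/∂x + (∂F/∂y)·y' = 0, solve for y':
  (∂F/∂y)·y' = -∂F/∂x
  dy/dx = -(∂F/∂x)/(∂F/∂y) = -(8x + y)/(x + 16y) = (-8x - y)/(x + 16y)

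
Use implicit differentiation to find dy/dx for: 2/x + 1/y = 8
Take d/dx of both sides. Since y is implicitly a function of x, the chain rule attaches a y' = dy/dx factor whenever we differentiate through y.

Set F(x, y) = (left side) − (right side), so the curve is F = 0. Differentiating each term of F:
  d/dx[1/y] = -y'/y^2
  d/dx[2/x] = -2/x^2
  d/dx[-8] = 0

Collecting, the y'-free part is the partial derivative in x and the y' coefficient is the partial derivative in y:
  ∂F/∂x = -2/x^2
  ∂F/∂y = -1/y^2

so d/dx[F(x, y(x))] = ∂F/∂x + (∂F/∂y)·y' = 0. Rearranging,
  dy/dx = -(∂F/∂x)/(∂F/∂y) = -(-2/x^2)/(-1/y^2) = -2y^2/x^2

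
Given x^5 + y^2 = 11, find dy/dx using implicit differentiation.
Take d/dx of both sides. Since y is implicitly a function of x, the chain rule attaches a y' = dy/dx factor whenever we differentiate through y.

Set F(x, y) = (left side) − (right side), so the curve is F = 0. Differentiating each term of F:
  d/dx[x^5] = 5x^4
  d/dx[y^2] = 2y·y'
  d/dx[-11] = 0

Collecting, the y'-free part is the partial derivative in x and the y' coefficient is the partial derivative in y:
  ∂F/∂x = 5x^4
  ∂F/∂y = 2y

so d/dx[F(x, y(x))] = ∂F/∂x + (∂F/∂y)·y' = 0. Rearranging,
  dy/dx = -(∂F/∂x)/(∂F/∂y) = -(5x^4)/(2y) = -5x^4/(2y)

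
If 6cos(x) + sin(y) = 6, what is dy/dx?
Differentiate both sides with respect to x, treating y as y(x). By the chain rule, any term containing y contributes a factor of y' = dy/dx when we differentiate it.

Move every term to one side and write the relation as F(x, y) = 0. Term by term,
  d/dx[sin(y)] = y'·cos(y)
  d/dx[6cos(x)] = -6sin(x)
  d/dx[-6] = 0

The pieces without y' make up ∂F/∂x and the coefficient of y' is ∂F/∂y:
  ∂F/∂x = -6sin(x),
  ∂F/∂y = cos(y).

Since d/dx[F] = ∂F/∂x + (∂F/∂y)·y' = 0, solve for y':
  (∂F/∂y)·y' = -∂F/∂x
  dy/dx = -(∂F/∂x)/(∂F/∂y) = -(-6sin(x))/(cos(y)) = 6sin(x)/cos(y)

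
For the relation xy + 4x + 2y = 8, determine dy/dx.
Differentiate both sides with respect to x, treating y as y(x). By the chain rule, any term containing y contributes a factor of y' = dy/dx when we differentiate it.

Move every term to one side and write the relation as F(x, y) = 0. Term by term,
  d/dx[xy] = x·y' + y
  d/dx[4x] = 4
  d/dx[2y] = 2·y'
  d/dx[-8] = 0

The pieces without y' make up ∂F/∂x and the coefficient of y' is ∂F/∂y:
  ∂F/∂x = y + 4,
  ∂F/∂y = x + 2.

Since d/dx[F] = ∂F/∂x + (∂F/∂y)·y' = 0, solve for y':
  (∂F/∂y)·y' = -∂F/∂x
  dy/dx = -(∂F/∂x)/(∂F/∂y) = -(y + 4)/(x + 2) = (-y - 4)/(x + 2)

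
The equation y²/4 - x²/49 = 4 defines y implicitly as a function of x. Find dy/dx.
Apply d/dx to both sides, remembering that y depends on x. Each occurrence of y therefore brings in a y' = dy/dx via the chain rule.

With F(x, y) equal to the left-hand side minus the right, differentiate F term by term:
  d/dx[-x^2/49] = -2x/49
  d/dx[y^2/4] = y·y'/2
  d/dx[-4] = 0
Adding these up, d/dx[F] = 0 becomes
  (-2x/49) + (y/2)·y' = 0,
so isolating y',
  dy/dx = -(-2x/49)/(y/2) = 4x/(49y)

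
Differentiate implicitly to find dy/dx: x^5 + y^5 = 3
Apply d/dx to both sides, remembering that y depends on x. Each occurrence of y therefore brings in a y' = dy/dx via the chain rule.

With F(x, y) equal to the left-hand side minus the right, differentiate F term by term:
  d/dx[x^5] = 5x^4
  d/dx[y^5] = 5y^4·y'
  d/dx[-3] = 0
Adding these up, d/dx[F] = 0 becomes
  (5x^4) + (5y^4)·y' = 0,
so isolating y',
  dy/dx = -(5x^4)/(5y^4) = -x^4/y^4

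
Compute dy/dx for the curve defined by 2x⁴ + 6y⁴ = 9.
Differentiate the relation implicitly: treat y = y(x) and apply the chain rule, so every y-derivative picks up a y' = dy/dx factor.

With everything moved to the left-hand side, differentiate term by term:
  d/dx[2x^4] = 8x^3
  d/dx[6y^4] = 24y^3·y'
  d/dx[-9] = 0

Separating the contributions that come from x directly and those that come through y:
  without y':      8x^3
  multiplying y':  24y^3

so (8x^3) + (24y^3)·y' = 0, and therefore
  dy/dx = -(8x^3)/(24y^3) = -x^3/(3y^3)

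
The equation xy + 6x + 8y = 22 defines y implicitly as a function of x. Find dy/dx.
Apply d/dx to both sides, remembering that y depends on x. Each occurrence of y therefore brings in a y' = dy/dx via the chain rule.

With F(x, y) equal to the left-hand side minus the right, differentiate F term by term:
  d/dx[xy] = x·y' + y
  d/dx[6x] = 6
  d/dx[8y] = 8·y'
  d/dx[-22] = 0
Adding these up, d/dx[F] = 0 becomes
  (y + 6) + (x + 8)·y' = 0,
so isolating y',
  dy/dx = -(y + 6)/(x + 8) = (-y - 6)/(x + 8)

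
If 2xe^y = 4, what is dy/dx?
Differentiate the relation implicitly: treat y = y(x) and apply the chain rule, so every y-derivative picks up a y' = dy/dx factor.

With everything moved to the left-hand side, differentiate term by term:
  d/dx[2x·e^(y)] = 2x·y'·e^(y) + 2e^(y)
  d/dx[-4] = 0

Separating the contributions that come from x directly and those that come through y:
  without y':      2e^(y)
  multiplying y':  2x·e^(y)

so (2e^(y)) + (2x·e^(y))·y' = 0, and therefore
  dy/dx = -(2e^(y))/(2x·e^(y)) = -1/x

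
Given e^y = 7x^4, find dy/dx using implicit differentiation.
Take d/dx of both sides. Since y is implicitly a function of x, the chain rule attaches a y' = dy/dx factor whenever we differentiate through y.

Set F(x, y) = (left side) − (right side), so the curve is F = 0. Differentiating each term of F:
  d/dx[-7x^4] = -28x^3
  d/dx[e^(y)] = y'·e^(y)

Collecting, the y'-free part is the partial derivative in x and the y' coefficient is the partial derivative in y:
  ∂F/∂x = -28x^3
  ∂F/∂y = e^(y)

so d/dx[F(x, y(x))] = ∂F/∂x + (∂F/∂y)·y' = 0. Rearranging,
  dy/dx = -(∂F/∂x)/(∂F/∂y) = -(-28x^3)/(e^(y)) = 28x^3e^(-y)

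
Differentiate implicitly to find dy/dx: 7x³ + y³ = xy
Differentiate both sides with respect to x, treating y as y(x). By the chain rule, any term containing y contributes a factor of y' = dy/dx when we differentiate it.

Move every term to one side and write the relation as F(x, y) = 0. Term by term,
  d/dx[7x^3] = 21x^2
  d/dx[-xy] = -x·y' - y
  d/dx[y^3] = 3y^2·y'

The pieces without y' make up ∂F/∂x and the coefficient of y' is ∂F/∂y:
  ∂F/∂x = 21x^2 - y,
  ∂F/∂y = -x + 3y^2.

Since d/dx[F] = ∂F/∂x + (∂F/∂y)·y' = 0, solve for y':
  (∂F/∂y)·y' = -∂F/∂x
  dy/dx = -(∂F/∂x)/(∂F/∂y) = -(21x^2 - y)/(-x + 3y^2) = (21x^2 - y)/(x - 3y^2)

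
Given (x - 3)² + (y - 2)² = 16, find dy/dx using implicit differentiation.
Differentiate both sides with respect to x, treating y as y(x). By the chain rule, any term containing y contributes a factor of y' = dy/dx when we differentiate it.

Move every term to one side and write the relation as F(x, y) = 0. Term by term,
  d/dx[(x - 3)^2] = 2x - 6
  d/dx[(y - 2)^2] = 2·y'(y - 2)
  d/dx[-16] = 0

The pieces without y' make up ∂F/∂x and the coefficient of y' is ∂F/∂y:
  ∂F/∂x = 2x - 6,
  ∂F/∂y = 2y - 4.

Since d/dx[F] = ∂F/∂x + (∂F/∂y)·y' = 0, solve for y':
  (∂F/∂y)·y' = -∂F/∂x
  dy/dx = -(∂F/∂x)/(∂F/∂y) = -(2x - 6)/(2y - 4) = (3 - x)/(y - 2)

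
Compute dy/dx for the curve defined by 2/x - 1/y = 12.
Differentiate both sides with respect to x, treating y as y(x). By the chain rule, any term containing y contributes a factor of y' = dy/dx when we differentiate it.

Move every term to one side and write the relation as F(x, y) = 0. Term by term,
  d/dx[-1/y] = y'/y^2
  d/dx[2/x] = -2/x^2
  d/dx[-12] = 0

The pieces without y' make up ∂F/∂x and the coefficient of y' is ∂F/∂y:
  ∂F/∂x = -2/x^2,
  ∂F/∂y = y^(-2).

Since d/dx[F] = ∂F/∂x + (∂F/∂y)·y' = 0, solve for y':
  (∂F/∂y)·y' = -∂F/∂x
  dy/dx = -(∂F/∂x)/(∂F/∂y) = -(-2/x^2)/(y^(-2)) = 2y^2/x^2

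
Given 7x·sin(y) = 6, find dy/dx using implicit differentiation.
Take d/dx of both sides. Since y is implicitly a function of x, the chain rule attaches a y' = dy/dx factor whenever we differentiate through y.

Set F(x, y) = (left side) − (right side), so the curve is F = 0. Differentiating each term of F:
  d/dx[7x·sin(y)] = 7x·y'·cos(y) + 7sin(y)
  d/dx[-6] = 0

Collecting, the y'-free part is the partial derivative in x and the y' coefficient is the partial derivative in y:
  ∂F/∂x = 7sin(y)
  ∂F/∂y = 7x·cos(y)

so d/dx[F(x, y(x))] = ∂F/∂x + (∂F/∂y)·y' = 0. Rearranging,
  dy/dx = -(∂F/∂x)/(∂F/∂y) = -(7sin(y))/(7x·cos(y)) = -tan(y)/x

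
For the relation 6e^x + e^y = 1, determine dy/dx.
Apply d/dx to both sides, remembering that y depends on x. Each occurrence of y therefore brings in a y' = dy/dx via the chain rule.

With F(x, y) equal to the left-hand side minus the right, differentiate F term by term:
  d/dx[6e^(x)] = 6e^(x)
  d/dx[e^(y)] = y'·e^(y)
  d/dx[-1] = 0
Adding these up, d/dx[F] = 0 becomes
  (6e^(x)) + (e^(y))·y' = 0,
so isolating y',
  dy/dx = -(6e^(x))/(e^(y)) = -6e^(x - y)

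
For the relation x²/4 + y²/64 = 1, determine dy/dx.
Take d/dx of both sides. Since y is implicitly a function of x, the chain rule attaches a y' = dy/dx factor whenever we differentiate through y.

Set F(x, y) = (left side) − (right side), so the curve is F = 0. Differentiating each term of F:
  d/dx[x^2/4] = x/2
  d/dx[y^2/64] = y·y'/32
  d/dx[-1] = 0

Collecting, the y'-free part is the partial derivative in x and the y' coefficient is the partial derivative in y:
  ∂F/∂x = x/2
  ∂F/∂y = y/32

so d/dx[F(x, y(x))] = ∂F/∂x + (∂F/∂y)·y' = 0. Rearranging,
  dy/dx = -(∂F/∂x)/(∂F/∂y) = -(x/2)/(y/32) = -16x/y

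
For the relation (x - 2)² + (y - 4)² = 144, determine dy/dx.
Differentiate the relation implicitly: treat y = y(x) and apply the chain rule, so every y-derivative picks up a y' = dy/dx factor.

With everything moved to the left-hand side, differentiate term by term:
  d/dx[(x - 2)^2] = 2x - 4
  d/dx[(y - 4)^2] = 2·y'(y - 4)
  d/dx[-144] = 0

Separating the contributions that come from x directly and those that come through y:
  without y':      2x - 4
  multiplying y':  2y - 8

so (2x - 4) + (2y - 8)·y' = 0, and therefore
  dy/dx = -(2x - 4)/(2y - 8) = (2 - x)/(y - 4)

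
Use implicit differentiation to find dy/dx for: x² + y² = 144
Differentiate the relation implicitly: treat y = y(x) and apply the chain rule, so every y-derivative picks up a y' = dy/dx factor.

With everything moved to the left-hand side, differentiate term by term:
  d/dx[x^2] = 2x
  d/dx[y^2] = 2y·y'
  d/dx[-144] = 0

Separating the contributions that come from x directly and those that come through y:
  without y':      2x
  multiplying y':  2y

so (2x) + (2y)·y' = 0, and therefore
  dy/dx = -(2x)/(2y) = -x/y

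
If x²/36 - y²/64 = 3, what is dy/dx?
Apply d/dx to both sides, remembering that y depends on x. Each occurrence of y therefore brings in a y' = dy/dx via the chain rule.

With F(x, y) equal to the left-hand side minus the right, differentiate F term by term:
  d/dx[x^2/36] = x/18
  d/dx[-y^2/64] = -y·y'/32
  d/dx[-3] = 0
Adding these up, d/dx[F] = 0 becomes
  (x/18) + (-y/32)·y' = 0,
so isolating y',
  dy/dx = -(x/18)/(-y/32) = 16x/(9y)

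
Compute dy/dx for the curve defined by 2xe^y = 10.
Apply d/dx to both sides, remembering that y depends on x. Each occurrence of y therefore brings in a y' = dy/dx via the chain rule.

With F(x, y) equal to the left-hand side minus the right, differentiate F term by term:
  d/dx[2x·e^(y)] = 2x·y'·e^(y) + 2e^(y)
  d/dx[-10] = 0
Adding these up, d/dx[F] = 0 becomes
  (2e^(y)) + (2x·e^(y))·y' = 0,
so isolating y',
  dy/dx = -(2e^(y))/(2x·e^(y)) = -1/x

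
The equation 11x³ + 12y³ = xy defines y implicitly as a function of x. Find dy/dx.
Differentiate both sides with respect to x, treating y as y(x). By the chain rule, any term containing y contributes a factor of y' = dy/dx when we differentiate it.

Move every term to one side and write the relation as F(x, y) = 0. Term by term,
  d/dx[11x^3] = 33x^2
  d/dx[-xy] = -x·y' - y
  d/dx[12y^3] = 36y^2·y'

The pieces without y' make up ∂F/∂x and the coefficient of y' is ∂F/∂y:
  ∂F/∂x = 33x^2 - y,
  ∂F/∂y = -x + 36y^2.

Since d/dx[F] = ∂F/∂x + (∂F/∂y)·y' = 0, solve for y':
  (∂F/∂y)·y' = -∂F/∂x
  dy/dx = -(∂F/∂x)/(∂F/∂y) = -(33x^2 - y)/(-x + 36y^2) = (33x^2 - y)/(x - 36y^2)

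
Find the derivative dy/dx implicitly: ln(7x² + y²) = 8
Differentiate both sides with respect to x, treating y as y(x). By the chain rule, any term containing y contributes a factor of y' = dy/dx when we differentiate it.

Move every term to one side and write the relation as F(x, y) = 0. Term by term,
  d/dx[ln(7x^2 + y^2)] = (14x + 2y·y')/(7x^2 + y^2)
  d/dx[-8] = 0

The pieces without y' make up ∂F/∂x and the coefficient of y' is ∂F/∂y:
  ∂F/∂x = 14x/(7x^2 + y^2),
  ∂F/∂y = 2y/(7x^2 + y^2).

Since d/dx[F] = ∂F/∂x + (∂F/∂y)·y' = 0, solve for y':
  (∂F/∂y)·y' = -∂F/∂x
  dy/dx = -(∂F/∂x)/(∂F/∂y) = -(14x/(7x^2 + y^2))/(2y/(7x^2 + y^2)) = -7x/y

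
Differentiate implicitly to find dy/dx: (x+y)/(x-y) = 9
Apply d/dx to both sides, remembering that y depends on x. Each occurrence of y therefore brings in a y' = dy/dx via the chain rule.

With F(x, y) equal to the left-hand side minus the right, differentiate F term by term:
  d/dx[(x + y)/(x - y)] = (y' + 1)/(x - y) + (x + y)(y' - 1)/(x - y)^2
  d/dx[-9] = 0
Adding these up, d/dx[F] = 0 becomes
  (1/(x - y) - (x + y)/(x - y)^2) + (1/(x - y) + (x + y)/(x - y)^2)·y' = 0,
so isolating y',
  dy/dx = -(1/(x - y) - (x + y)/(x - y)^2)/(1/(x - y) + (x + y)/(x - y)^2)
        = -(-2y/(x - y)^2)/(2x/(x - y)^2) = y/x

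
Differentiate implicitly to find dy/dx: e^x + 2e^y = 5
Differentiate the relation implicitly: treat y = y(x) and apply the chain rule, so every y-derivative picks up a y' = dy/dx factor.

With everything moved to the left-hand side, differentiate term by term:
  d/dx[e^(x)] = e^(x)
  d/dx[2e^(y)] = 2·y'·e^(y)
  d/dx[-5] = 0

Separating the contributions that come from x directly and those that come through y:
  without y':      e^(x)
  multiplying y':  2e^(y)

so (e^(x)) + (2e^(y))·y' = 0, and therefore
  dy/dx = -(e^(x))/(2e^(y)) = -e^(x - y)/2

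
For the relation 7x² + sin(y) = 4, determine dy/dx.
Take d/dx of both sides. Since y is implicitly a function of x, the chain rule attaches a y' = dy/dx factor whenever we differentiate through y.

Set F(x, y) = (left side) − (right side), so the curve is F = 0. Differentiating each term of F:
  d/dx[7x^2] = 14x
  d/dx[sin(y)] = y'·cos(y)
  d/dx[-4] = 0

Collecting, the y'-free part is the partial derivative in x and the y' coefficient is the partial derivative in y:
  ∂F/∂x = 14x
  ∂F/∂y = cos(y)

so d/dx[F(x, y(x))] = ∂F/∂x + (∂F/∂y)·y' = 0. Rearranging,
  dy/dx = -(∂F/∂x)/(∂F/∂y) = -(14x)/(cos(y)) = -14x/cos(y)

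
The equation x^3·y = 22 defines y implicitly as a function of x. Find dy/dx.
Differentiate both sides with respect to x, treating y as y(x). By the chain rule, any term containing y contributes a factor of y' = dy/dx when we differentiate it.

Move every term to one side and write the relation as F(x, y) = 0. Term by term,
  d/dx[x^3y] = x^3·y' + 3x^2y
  d/dx[-22] = 0

The pieces without y' make up ∂F/∂x and the coefficient of y' is ∂F/∂y:
  ∂F/∂x = 3x^2y,
  ∂F/∂y = x^3.

Since d/dx[F] = ∂F/∂x + (∂F/∂y)·y' = 0, solve for y':
  (∂F/∂y)·y' = -∂F/∂x
  dy/dx = -(∂F/∂x)/(∂F/∂y) = -(3x^2y)/(x^3) = -3y/x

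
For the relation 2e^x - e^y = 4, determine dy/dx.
Differentiate the relation implicitly: treat y = y(x) and apply the chain rule, so every y-derivative picks up a y' = dy/dx factor.

With everything moved to the left-hand side, differentiate term by term:
  d/dx[2e^(x)] = 2e^(x)
  d/dx[-e^(y)] = -y'·e^(y)
  d/dx[-4] = 0

Separating the contributions that come from x directly and those that come through y:
  without y':      2e^(x)
  multiplying y':  -e^(y)

so (2e^(x)) + (-e^(y))·y' = 0, and therefore
  dy/dx = -(2e^(x))/(-e^(y)) = 2e^(x - y)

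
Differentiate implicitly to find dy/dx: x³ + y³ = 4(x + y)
Differentiate both sides with respect to x, treating y as y(x). By the chain rule, any term containing y contributes a factor of y' = dy/dx when we differentiate it.

Move every term to one side and write the relation as F(x, y) = 0. Term by term,
  d/dx[x^3] = 3x^2
  d/dx[-4x] = -4
  d/dx[y^3] = 3y^2·y'
  d/dx[-4y] = -4·y'

The pieces without y' make up ∂F/∂x and the coefficient of y' is ∂F/∂y:
  ∂F/∂x = 3x^2 - 4,
  ∂F/∂y = 3y^2 - 4.

Since d/dx[F] = ∂F/∂x + (∂F/∂y)·y' = 0, solve for y':
  (∂F/∂y)·y' = -∂F/∂x
  dy/dx = -(∂F/∂x)/(∂F/∂y) = -(3x^2 - 4)/(3y^2 - 4) = (4 - 3x^2)/(3y^2 - 4)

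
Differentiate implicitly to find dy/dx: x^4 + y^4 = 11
Apply d/dx to both sides, remembering that y depends on x. Each occurrence of y therefore brings in a y' = dy/dx via the chain rule.

With F(x, y) equal to the left-hand side minus the right, differentiate F term by term:
  d/dx[x^4] = 4x^3
  d/dx[y^4] = 4y^3·y'
  d/dx[-11] = 0
Adding these up, d/dx[F] = 0 becomes
  (4x^3) + (4y^3)·y' = 0,
so isolating y',
  dy/dx = -(4x^3)/(4y^3) = -x^3/y^3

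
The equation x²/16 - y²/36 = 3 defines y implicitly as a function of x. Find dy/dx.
Differentiate both sides with respect to x, treating y as y(x). By the chain rule, any term containing y contributes a factor of y' = dy/dx when we differentiate it.

Move every term to one side and write the relation as F(x, y) = 0. Term by term,
  d/dx[x^2/16] = x/8
  d/dx[-y^2/36] = -y·y'/18
  d/dx[-3] = 0

The pieces without y' make up ∂F/∂x and the coefficient of y' is ∂F/∂y:
  ∂F/∂x = x/8,
  ∂F/∂y = -y/18.

Since d/dx[F] = ∂F/∂x + (∂F/∂y)·y' = 0, solve for y':
  (∂F/∂y)·y' = -∂F/∂x
  dy/dx = -(∂F/∂x)/(∂F/∂y) = -(x/8)/(-y/18) = 9x/(4y)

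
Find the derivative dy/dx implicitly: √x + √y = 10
Take d/dx of both sides. Since y is implicitly a function of x, the chain rule attaches a y' = dy/dx factor whenever we differentiate through y.

Set F(x, y) = (left side) − (right side), so the curve is F = 0. Differentiating each term of F:
  d/dx[√(x)] = 1/(2√(x))
  d/dx[√(y)] = y'/(2√(y))
  d/dx[-10] = 0

Collecting, the y'-free part is the partial derivative in x and the y' coefficient is the partial derivative in y:
  ∂F/∂x = 1/(2√(x))
  ∂F/∂y = 1/(2√(y))

so d/dx[F(x, y(x))] = ∂F/∂x + (∂F/∂y)·y' = 0. Rearranging,
  dy/dx = -(∂F/∂x)/(∂F/∂y) = -(1/(2√(x)))/(1/(2√(y))) = -√(y)/√(x)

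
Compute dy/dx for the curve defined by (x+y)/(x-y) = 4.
Differentiate the relation implicitly: treat y = y(x) and apply the chain rule, so every y-derivative picks up a y' = dy/dx factor.

With everything moved to the left-hand side, differentiate term by term:
  d/dx[(x + y)/(x - y)] = (y' + 1)/(x - y) + (x + y)(y' - 1)/(x - y)^2
  d/dx[-4] = 0

Separating the contributions that come from x directly and those that come through y:
  without y':      1/(x - y) - (x + y)/(x - y)^2
  multiplying y':  1/(x - y) + (x + y)/(x - y)^2

so (1/(x - y) - (x + y)/(x - y)^2) + (1/(x - y) + (x + y)/(x - y)^2)·y' = 0, and therefore
  dy/dx = -(1/(x - y) - (x + y)/(x - y)^2)/(1/(x - y) + (x + y)/(x - y)^2)
        = -(-2y/(x - y)^2)/(2x/(x - y)^2) = y/x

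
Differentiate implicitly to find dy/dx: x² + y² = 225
Apply d/dx to both sides, remembering that y depends on x. Each occurrence of y therefore brings in a y' = dy/dx via the chain rule.

With F(x, y) equal to the left-hand side minus the right, differentiate F term by term:
  d/dx[x^2] = 2x
  d/dx[y^2] = 2y·y'
  d/dx[-225] = 0
Adding these up, d/dx[F] = 0 becomes
  (2x) + (2y)·y' = 0,
so isolating y',
  dy/dx = -(2x)/(2y) = -x/y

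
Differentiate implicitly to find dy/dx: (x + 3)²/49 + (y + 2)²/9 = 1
Differentiate both sides with respect to x, treating y as y(x). By the chain rule, any term containing y contributes a factor of y' = dy/dx when we differentiate it.

Move every term to one side and write the relation as F(x, y) = 0. Term by term,
  d/dx[(x + 3)^2/49] = 2x/49 + 6/49
  d/dx[(y + 2)^2/9] = 2·y'(y + 2)/9
  d/dx[-1] = 0

The pieces without y' make up ∂F/∂x and the coefficient of y' is ∂F/∂y:
  ∂F/∂x = 2x/49 + 6/49,
  ∂F/∂y = 2y/9 + 4/9.

Since d/dx[F] = ∂F/∂x + (∂F/∂y)·y' = 0, solve for y':
  (∂F/∂y)·y' = -∂F/∂x
  dy/dx = -(∂F/∂x)/(∂F/∂y) = -(2x/49 + 6/49)/(2y/9 + 4/9)
        = -(2(x + 3)/49)/(2(y + 2)/9) = 9(-x - 3)/(49(y + 2))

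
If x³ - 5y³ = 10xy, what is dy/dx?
Differentiate the relation implicitly: treat y = y(x) and apply the chain rule, so every y-derivative picks up a y' = dy/dx factor.

With everything moved to the left-hand side, differentiate term by term:
  d/dx[x^3] = 3x^2
  d/dx[-10xy] = -10x·y' - 10y
  d/dx[-5y^3] = -15y^2·y'

Separating the contributions that come from x directly and those that come through y:
  without y':      3x^2 - 10y
  multiplying y':  -10x - 15y^2

so (3x^2 - 10y) + (-10x - 15y^2)·y' = 0, and therefore
  dy/dx = -(3x^2 - 10y)/(-10x - 15y^2) = (3x^2 - 10y)/(5(2x + 3y^2))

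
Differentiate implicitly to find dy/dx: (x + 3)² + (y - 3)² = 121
Apply d/dx to both sides, remembering that y depends on x. Each occurrence of y therefore brings in a y' = dy/dx via the chain rule.

With F(x, y) equal to the left-hand side minus the right, differentiate F term by term:
  d/dx[(x + 3)^2] = 2x + 6
  d/dx[(y - 3)^2] = 2·y'(y - 3)
  d/dx[-121] = 0
Adding these up, d/dx[F] = 0 becomes
  (2x + 6) + (2y - 6)·y' = 0,
so isolating y',
  dy/dx = -(2x + 6)/(2y - 6) = (-x - 3)/(y - 3)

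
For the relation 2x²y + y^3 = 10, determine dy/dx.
Take d/dx of both sides. Since y is implicitly a function of x, the chain rule attaches a y' = dy/dx factor whenever we differentiate through y.

Set F(x, y) = (left side) − (right side), so the curve is F = 0. Differentiating each term of F:
  d/dx[2x^2y] = 2x^2·y' + 4xy
  d/dx[y^3] = 3y^2·y'
  d/dx[-10] = 0

Collecting, the y'-free part is the partial derivative in x and the y' coefficient is the partial derivative in y:
  ∂F/∂x = 4xy
  ∂F/∂y = 2x^2 + 3y^2

so d/dx[F(x, y(x))] = ∂F/∂x + (∂F/∂y)·y' = 0. Rearranging,
  dy/dx = -(∂F/∂x)/(∂F/∂y) = -(4xy)/(2x^2 + 3y^2) = -4xy/(2x^2 + 3y^2)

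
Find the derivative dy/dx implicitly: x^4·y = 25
Take d/dx of both sides. Since y is implicitly a function of x, the chain rule attaches a y' = dy/dx factor whenever we differentiate through y.

Set F(x, y) = (left side) − (right side), so the curve is F = 0. Differentiating each term of F:
  d/dx[x^4y] = x^4·y' + 4x^3y
  d/dx[-25] = 0

Collecting, the y'-free part is the partial derivative in x and the y' coefficient is the partial derivative in y:
  ∂F/∂x = 4x^3y
  ∂F/∂y = x^4

so d/dx[F(x, y(x))] = ∂F/∂x + (∂F/∂y)·y' = 0. Rearranging,
  dy/dx = -(∂F/∂x)/(∂F/∂y) = -(4x^3y)/(x^4) = -4y/x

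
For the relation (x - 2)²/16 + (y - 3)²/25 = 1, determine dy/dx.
Apply d/dx to both sides, remembering that y depends on x. Each occurrence of y therefore brings in a y' = dy/dx via the chain rule.

With F(x, y) equal to the left-hand side minus the right, differentiate F term by term:
  d/dx[(x - 2)^2/16] = x/8 - 1/4
  d/dx[(y - 3)^2/25] = 2·y'(y - 3)/25
  d/dx[-1] = 0
Adding these up, d/dx[F] = 0 becomes
  (x/8 - 1/4) + (2y/25 - 6/25)·y' = 0,
so isolating y',
  dy/dx = -(x/8 - 1/4)/(2y/25 - 6/25)
        = -((x - 2)/8)/(2(y - 3)/25) = 25(2 - x)/(16(y - 3))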